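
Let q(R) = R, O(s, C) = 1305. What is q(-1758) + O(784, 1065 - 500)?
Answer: -453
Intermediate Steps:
q(-1758) + O(784, 1065 - 500) = -1758 + 1305 = -453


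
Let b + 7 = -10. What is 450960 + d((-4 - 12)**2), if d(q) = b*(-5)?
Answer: 451045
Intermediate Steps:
b = -17 (b = -7 - 10 = -17)
d(q) = 85 (d(q) = -17*(-5) = 85)
450960 + d((-4 - 12)**2) = 450960 + 85 = 451045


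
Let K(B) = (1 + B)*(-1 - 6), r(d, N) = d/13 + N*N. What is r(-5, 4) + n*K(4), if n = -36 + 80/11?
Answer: 146013/143 ≈ 1021.1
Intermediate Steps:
r(d, N) = N² + d/13 (r(d, N) = d/13 + N² = N² + d/13)
K(B) = -7 - 7*B (K(B) = (1 + B)*(-7) = -7 - 7*B)
n = -316/11 (n = -36 + 80*(1/11) = -36 + 80/11 = -316/11 ≈ -28.727)
r(-5, 4) + n*K(4) = (4² + (1/13)*(-5)) - 316*(-7 - 7*4)/11 = (16 - 5/13) - 316*(-7 - 28)/11 = 203/13 - 316/11*(-35) = 203/13 + 11060/11 = 146013/143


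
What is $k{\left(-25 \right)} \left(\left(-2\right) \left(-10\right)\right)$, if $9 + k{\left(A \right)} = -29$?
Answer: $-760$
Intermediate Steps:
$k{\left(A \right)} = -38$ ($k{\left(A \right)} = -9 - 29 = -38$)
$k{\left(-25 \right)} \left(\left(-2\right) \left(-10\right)\right) = - 38 \left(\left(-2\right) \left(-10\right)\right) = \left(-38\right) 20 = -760$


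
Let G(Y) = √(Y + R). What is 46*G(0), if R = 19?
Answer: 46*√19 ≈ 200.51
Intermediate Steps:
G(Y) = √(19 + Y) (G(Y) = √(Y + 19) = √(19 + Y))
46*G(0) = 46*√(19 + 0) = 46*√19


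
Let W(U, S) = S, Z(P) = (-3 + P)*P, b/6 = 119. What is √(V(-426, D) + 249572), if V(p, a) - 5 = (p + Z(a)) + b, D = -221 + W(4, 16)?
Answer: √292505 ≈ 540.84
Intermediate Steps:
b = 714 (b = 6*119 = 714)
Z(P) = P*(-3 + P)
D = -205 (D = -221 + 16 = -205)
V(p, a) = 719 + p + a*(-3 + a) (V(p, a) = 5 + ((p + a*(-3 + a)) + 714) = 5 + (714 + p + a*(-3 + a)) = 719 + p + a*(-3 + a))
√(V(-426, D) + 249572) = √((719 - 426 - 205*(-3 - 205)) + 249572) = √((719 - 426 - 205*(-208)) + 249572) = √((719 - 426 + 42640) + 249572) = √(42933 + 249572) = √292505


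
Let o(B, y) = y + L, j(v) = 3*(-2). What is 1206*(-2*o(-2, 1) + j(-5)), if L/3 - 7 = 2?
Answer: -74772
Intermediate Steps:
j(v) = -6
L = 27 (L = 21 + 3*2 = 21 + 6 = 27)
o(B, y) = 27 + y (o(B, y) = y + 27 = 27 + y)
1206*(-2*o(-2, 1) + j(-5)) = 1206*(-2*(27 + 1) - 6) = 1206*(-2*28 - 6) = 1206*(-56 - 6) = 1206*(-62) = -74772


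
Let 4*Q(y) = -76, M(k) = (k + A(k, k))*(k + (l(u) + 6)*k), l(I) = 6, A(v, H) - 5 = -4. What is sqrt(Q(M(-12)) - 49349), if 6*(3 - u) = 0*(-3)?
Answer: 22*I*sqrt(102) ≈ 222.19*I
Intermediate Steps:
A(v, H) = 1 (A(v, H) = 5 - 4 = 1)
u = 3 (u = 3 - 0*(-3) = 3 - 1/6*0 = 3 + 0 = 3)
M(k) = 13*k*(1 + k) (M(k) = (k + 1)*(k + (6 + 6)*k) = (1 + k)*(k + 12*k) = (1 + k)*(13*k) = 13*k*(1 + k))
Q(y) = -19 (Q(y) = (1/4)*(-76) = -19)
sqrt(Q(M(-12)) - 49349) = sqrt(-19 - 49349) = sqrt(-49368) = 22*I*sqrt(102)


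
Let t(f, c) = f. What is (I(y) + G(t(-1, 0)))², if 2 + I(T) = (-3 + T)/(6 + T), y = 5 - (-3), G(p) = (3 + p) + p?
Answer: 81/196 ≈ 0.41327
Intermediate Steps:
G(p) = 3 + 2*p
y = 8 (y = 5 - 1*(-3) = 5 + 3 = 8)
I(T) = -2 + (-3 + T)/(6 + T)
(I(y) + G(t(-1, 0)))² = ((-15 - 1*8)/(6 + 8) + (3 + 2*(-1)))² = ((-15 - 8)/14 + (3 - 2))² = ((1/14)*(-23) + 1)² = (-23/14 + 1)² = (-9/14)² = 81/196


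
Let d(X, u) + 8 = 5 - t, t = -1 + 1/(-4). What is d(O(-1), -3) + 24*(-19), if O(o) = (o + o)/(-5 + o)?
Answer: -1831/4 ≈ -457.75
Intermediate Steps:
t = -5/4 (t = -1 - ¼ = -5/4 ≈ -1.2500)
O(o) = 2*o/(-5 + o) (O(o) = (2*o)/(-5 + o) = 2*o/(-5 + o))
d(X, u) = -7/4 (d(X, u) = -8 + (5 - 1*(-5/4)) = -8 + (5 + 5/4) = -8 + 25/4 = -7/4)
d(O(-1), -3) + 24*(-19) = -7/4 + 24*(-19) = -7/4 - 456 = -1831/4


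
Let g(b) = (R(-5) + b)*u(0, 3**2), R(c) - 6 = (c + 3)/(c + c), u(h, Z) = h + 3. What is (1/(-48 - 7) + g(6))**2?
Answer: 4048144/3025 ≈ 1338.2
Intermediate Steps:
u(h, Z) = 3 + h
R(c) = 6 + (3 + c)/(2*c) (R(c) = 6 + (c + 3)/(c + c) = 6 + (3 + c)/((2*c)) = 6 + (3 + c)*(1/(2*c)) = 6 + (3 + c)/(2*c))
g(b) = 93/5 + 3*b (g(b) = ((1/2)*(3 + 13*(-5))/(-5) + b)*(3 + 0) = ((1/2)*(-1/5)*(3 - 65) + b)*3 = ((1/2)*(-1/5)*(-62) + b)*3 = (31/5 + b)*3 = 93/5 + 3*b)
(1/(-48 - 7) + g(6))**2 = (1/(-48 - 7) + (93/5 + 3*6))**2 = (1/(-55) + (93/5 + 18))**2 = (-1/55 + 183/5)**2 = (2012/55)**2 = 4048144/3025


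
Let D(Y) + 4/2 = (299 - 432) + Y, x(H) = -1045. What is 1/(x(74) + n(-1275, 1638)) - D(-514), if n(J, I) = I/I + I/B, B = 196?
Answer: 9409837/14499 ≈ 649.00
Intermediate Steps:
n(J, I) = 1 + I/196 (n(J, I) = I/I + I/196 = 1 + I*(1/196) = 1 + I/196)
D(Y) = -135 + Y (D(Y) = -2 + ((299 - 432) + Y) = -2 + (-133 + Y) = -135 + Y)
1/(x(74) + n(-1275, 1638)) - D(-514) = 1/(-1045 + (1 + (1/196)*1638)) - (-135 - 514) = 1/(-1045 + (1 + 117/14)) - 1*(-649) = 1/(-1045 + 131/14) + 649 = 1/(-14499/14) + 649 = -14/14499 + 649 = 9409837/14499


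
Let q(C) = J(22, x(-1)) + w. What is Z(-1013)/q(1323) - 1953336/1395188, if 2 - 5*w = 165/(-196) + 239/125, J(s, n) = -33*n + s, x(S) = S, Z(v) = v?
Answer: -46584366784354/2357965731957 ≈ -19.756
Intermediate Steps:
J(s, n) = s - 33*n
w = 22781/122500 (w = ⅖ - (165/(-196) + 239/125)/5 = ⅖ - (165*(-1/196) + 239*(1/125))/5 = ⅖ - (-165/196 + 239/125)/5 = ⅖ - ⅕*26219/24500 = ⅖ - 26219/122500 = 22781/122500 ≈ 0.18597)
q(C) = 6760281/122500 (q(C) = (22 - 33*(-1)) + 22781/122500 = (22 + 33) + 22781/122500 = 55 + 22781/122500 = 6760281/122500)
Z(-1013)/q(1323) - 1953336/1395188 = -1013/6760281/122500 - 1953336/1395188 = -1013*122500/6760281 - 1953336*1/1395188 = -124092500/6760281 - 488334/348797 = -46584366784354/2357965731957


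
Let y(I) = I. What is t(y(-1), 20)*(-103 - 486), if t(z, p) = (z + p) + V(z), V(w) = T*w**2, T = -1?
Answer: -10602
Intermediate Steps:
V(w) = -w**2
t(z, p) = p + z - z**2 (t(z, p) = (z + p) - z**2 = (p + z) - z**2 = p + z - z**2)
t(y(-1), 20)*(-103 - 486) = (20 - 1 - 1*(-1)**2)*(-103 - 486) = (20 - 1 - 1*1)*(-589) = (20 - 1 - 1)*(-589) = 18*(-589) = -10602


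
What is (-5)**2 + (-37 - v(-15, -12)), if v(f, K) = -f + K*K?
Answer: -171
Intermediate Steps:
v(f, K) = K**2 - f (v(f, K) = -f + K**2 = K**2 - f)
(-5)**2 + (-37 - v(-15, -12)) = (-5)**2 + (-37 - ((-12)**2 - 1*(-15))) = 25 + (-37 - (144 + 15)) = 25 + (-37 - 1*159) = 25 + (-37 - 159) = 25 - 196 = -171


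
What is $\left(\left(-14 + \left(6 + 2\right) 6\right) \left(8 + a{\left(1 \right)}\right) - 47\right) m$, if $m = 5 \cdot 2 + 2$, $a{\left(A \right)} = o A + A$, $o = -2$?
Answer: $2292$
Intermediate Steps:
$a{\left(A \right)} = - A$ ($a{\left(A \right)} = - 2 A + A = - A$)
$m = 12$ ($m = 10 + 2 = 12$)
$\left(\left(-14 + \left(6 + 2\right) 6\right) \left(8 + a{\left(1 \right)}\right) - 47\right) m = \left(\left(-14 + \left(6 + 2\right) 6\right) \left(8 - 1\right) - 47\right) 12 = \left(\left(-14 + 8 \cdot 6\right) \left(8 - 1\right) - 47\right) 12 = \left(\left(-14 + 48\right) 7 - 47\right) 12 = \left(34 \cdot 7 - 47\right) 12 = \left(238 - 47\right) 12 = 191 \cdot 12 = 2292$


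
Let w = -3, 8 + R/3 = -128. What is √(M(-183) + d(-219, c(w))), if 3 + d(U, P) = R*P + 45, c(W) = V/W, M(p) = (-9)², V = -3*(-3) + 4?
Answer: √1891 ≈ 43.486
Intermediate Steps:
R = -408 (R = -24 + 3*(-128) = -24 - 384 = -408)
V = 13 (V = 9 + 4 = 13)
M(p) = 81
c(W) = 13/W
d(U, P) = 42 - 408*P (d(U, P) = -3 + (-408*P + 45) = -3 + (45 - 408*P) = 42 - 408*P)
√(M(-183) + d(-219, c(w))) = √(81 + (42 - 5304/(-3))) = √(81 + (42 - 5304*(-1)/3)) = √(81 + (42 - 408*(-13/3))) = √(81 + (42 + 1768)) = √(81 + 1810) = √1891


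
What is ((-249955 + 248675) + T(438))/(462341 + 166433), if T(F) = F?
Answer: -421/314387 ≈ -0.0013391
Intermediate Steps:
((-249955 + 248675) + T(438))/(462341 + 166433) = ((-249955 + 248675) + 438)/(462341 + 166433) = (-1280 + 438)/628774 = -842*1/628774 = -421/314387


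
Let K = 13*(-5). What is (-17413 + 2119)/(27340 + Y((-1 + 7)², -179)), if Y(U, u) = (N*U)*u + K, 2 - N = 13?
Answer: -15294/98159 ≈ -0.15581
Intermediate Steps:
N = -11 (N = 2 - 1*13 = 2 - 13 = -11)
K = -65
Y(U, u) = -65 - 11*U*u (Y(U, u) = (-11*U)*u - 65 = -11*U*u - 65 = -65 - 11*U*u)
(-17413 + 2119)/(27340 + Y((-1 + 7)², -179)) = (-17413 + 2119)/(27340 + (-65 - 11*(-1 + 7)²*(-179))) = -15294/(27340 + (-65 - 11*6²*(-179))) = -15294/(27340 + (-65 - 11*36*(-179))) = -15294/(27340 + (-65 + 70884)) = -15294/(27340 + 70819) = -15294/98159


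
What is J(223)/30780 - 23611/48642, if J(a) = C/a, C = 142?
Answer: -6752399174/13911490395 ≈ -0.48538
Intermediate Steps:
J(a) = 142/a
J(223)/30780 - 23611/48642 = (142/223)/30780 - 23611/48642 = (142*(1/223))*(1/30780) - 23611*1/48642 = (142/223)*(1/30780) - 23611/48642 = 71/3431970 - 23611/48642 = -6752399174/13911490395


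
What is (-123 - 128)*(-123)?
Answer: 30873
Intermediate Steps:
(-123 - 128)*(-123) = -251*(-123) = 30873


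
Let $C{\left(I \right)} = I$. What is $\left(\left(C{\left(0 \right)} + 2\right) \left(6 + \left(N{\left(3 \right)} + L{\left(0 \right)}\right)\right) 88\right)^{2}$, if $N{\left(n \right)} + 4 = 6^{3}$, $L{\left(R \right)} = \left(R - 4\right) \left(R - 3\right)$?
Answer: $1638630400$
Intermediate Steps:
$L{\left(R \right)} = \left(-4 + R\right) \left(-3 + R\right)$
$N{\left(n \right)} = 212$ ($N{\left(n \right)} = -4 + 6^{3} = -4 + 216 = 212$)
$\left(\left(C{\left(0 \right)} + 2\right) \left(6 + \left(N{\left(3 \right)} + L{\left(0 \right)}\right)\right) 88\right)^{2} = \left(\left(0 + 2\right) \left(6 + \left(212 + \left(12 + 0^{2} - 0\right)\right)\right) 88\right)^{2} = \left(2 \left(6 + \left(212 + \left(12 + 0 + 0\right)\right)\right) 88\right)^{2} = \left(2 \left(6 + \left(212 + 12\right)\right) 88\right)^{2} = \left(2 \left(6 + 224\right) 88\right)^{2} = \left(2 \cdot 230 \cdot 88\right)^{2} = \left(460 \cdot 88\right)^{2} = 40480^{2} = 1638630400$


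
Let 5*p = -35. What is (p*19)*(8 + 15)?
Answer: -3059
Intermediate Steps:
p = -7 (p = (1/5)*(-35) = -7)
(p*19)*(8 + 15) = (-7*19)*(8 + 15) = -133*23 = -3059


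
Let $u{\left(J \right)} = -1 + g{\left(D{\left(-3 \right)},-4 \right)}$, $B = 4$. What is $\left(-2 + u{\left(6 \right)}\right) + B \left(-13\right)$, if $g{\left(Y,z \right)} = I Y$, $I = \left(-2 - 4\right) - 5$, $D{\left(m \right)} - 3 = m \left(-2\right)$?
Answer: $-154$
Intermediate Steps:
$D{\left(m \right)} = 3 - 2 m$ ($D{\left(m \right)} = 3 + m \left(-2\right) = 3 - 2 m$)
$I = -11$ ($I = -6 - 5 = -11$)
$g{\left(Y,z \right)} = - 11 Y$
$u{\left(J \right)} = -100$ ($u{\left(J \right)} = -1 - 11 \left(3 - -6\right) = -1 - 11 \left(3 + 6\right) = -1 - 99 = -100$)
$\left(-2 + u{\left(6 \right)}\right) + B \left(-13\right) = \left(-2 - 100\right) + 4 \left(-13\right) = -102 - 52 = -154$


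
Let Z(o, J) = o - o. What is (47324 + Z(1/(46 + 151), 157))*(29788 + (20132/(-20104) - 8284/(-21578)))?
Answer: 5459959607618542/3873251 ≈ 1.4097e+9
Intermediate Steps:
Z(o, J) = 0
(47324 + Z(1/(46 + 151), 157))*(29788 + (20132/(-20104) - 8284/(-21578))) = (47324 + 0)*(29788 + (20132/(-20104) - 8284/(-21578))) = 47324*(29788 + (20132*(-1/20104) - 8284*(-1/21578))) = 47324*(29788 + (-719/718 + 4142/10789)) = 47324*(29788 - 4783335/7746502) = 47324*(230748018241/7746502) = 5459959607618542/3873251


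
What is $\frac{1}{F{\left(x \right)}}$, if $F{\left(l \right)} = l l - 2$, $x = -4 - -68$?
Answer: $\frac{1}{4094} \approx 0.00024426$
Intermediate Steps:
$x = 64$ ($x = -4 + 68 = 64$)
$F{\left(l \right)} = -2 + l^{2}$ ($F{\left(l \right)} = l^{2} - 2 = -2 + l^{2}$)
$\frac{1}{F{\left(x \right)}} = \frac{1}{-2 + 64^{2}} = \frac{1}{-2 + 4096} = \frac{1}{4094}$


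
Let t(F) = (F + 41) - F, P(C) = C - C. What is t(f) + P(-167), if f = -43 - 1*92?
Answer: 41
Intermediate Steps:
P(C) = 0
f = -135 (f = -43 - 92 = -135)
t(F) = 41 (t(F) = (41 + F) - F = 41)
t(f) + P(-167) = 41 + 0 = 41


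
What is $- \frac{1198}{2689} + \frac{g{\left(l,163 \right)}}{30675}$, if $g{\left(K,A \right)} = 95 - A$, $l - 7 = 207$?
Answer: $- \frac{36931502}{82485075} \approx -0.44774$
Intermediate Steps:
$l = 214$ ($l = 7 + 207 = 214$)
$- \frac{1198}{2689} + \frac{g{\left(l,163 \right)}}{30675} = - \frac{1198}{2689} + \frac{95 - 163}{30675} = \left(-1198\right) \frac{1}{2689} + \left(95 - 163\right) \frac{1}{30675} = - \frac{1198}{2689} - \frac{68}{30675} = - \frac{36931502}{82485075}$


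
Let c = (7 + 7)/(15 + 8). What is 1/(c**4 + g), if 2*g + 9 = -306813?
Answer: -279841/42930649235 ≈ -6.5184e-6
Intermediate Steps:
c = 14/23 ≈ 0.60870
g = -153411 (g = -9/2 + (1/2)*(-306813) = -9/2 - 306813/2 = -153411)
1/(c**4 + g) = 1/((14/23)**4 - 153411) = 1/(38416/279841 - 153411) = 1/(-42930649235/279841) = -279841/42930649235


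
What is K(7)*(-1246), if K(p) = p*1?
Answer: -8722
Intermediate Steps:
K(p) = p
K(7)*(-1246) = 7*(-1246) = -8722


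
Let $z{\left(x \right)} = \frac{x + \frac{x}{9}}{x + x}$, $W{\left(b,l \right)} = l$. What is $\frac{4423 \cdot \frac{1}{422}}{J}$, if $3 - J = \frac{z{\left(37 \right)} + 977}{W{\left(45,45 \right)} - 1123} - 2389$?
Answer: $\frac{21455973}{4898572202} \approx 0.00438$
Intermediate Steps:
$z{\left(x \right)} = \frac{5}{9}$ ($z{\left(x \right)} = \frac{x + x \frac{1}{9}}{2 x} = \left(x + \frac{x}{9}\right) \frac{1}{2 x} = \frac{10 x}{9} \frac{1}{2 x} = \frac{5}{9}$)
$J = \frac{11607991}{4851}$ ($J = 3 - \left(\frac{\frac{5}{9} + 977}{45 - 1123} - 2389\right) = 3 - \left(\frac{8798}{9 \left(-1078\right)} - 2389\right) = 3 - \left(\frac{8798}{9} \left(- \frac{1}{1078}\right) - 2389\right) = 3 - \left(- \frac{4399}{4851} - 2389\right) = 3 - - \frac{11593438}{4851} = 3 + \frac{11593438}{4851} = \frac{11607991}{4851} \approx 2392.9$)
$\frac{4423 \cdot \frac{1}{422}}{J} = \frac{4423 \cdot \frac{1}{422}}{\frac{11607991}{4851}} = 4423 \cdot \frac{1}{422} \cdot \frac{4851}{11607991} = \frac{4423}{422} \cdot \frac{4851}{11607991} = \frac{21455973}{4898572202}$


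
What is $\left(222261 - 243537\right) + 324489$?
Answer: $303213$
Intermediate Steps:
$\left(222261 - 243537\right) + 324489 = -21276 + 324489 = 303213$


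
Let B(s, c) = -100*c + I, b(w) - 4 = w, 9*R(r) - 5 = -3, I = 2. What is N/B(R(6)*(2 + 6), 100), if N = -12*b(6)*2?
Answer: 120/4999 ≈ 0.024005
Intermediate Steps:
R(r) = 2/9 (R(r) = 5/9 + (1/9)*(-3) = 5/9 - 1/3 = 2/9)
b(w) = 4 + w
B(s, c) = 2 - 100*c (B(s, c) = -100*c + 2 = 2 - 100*c)
N = -240 (N = -12*(4 + 6)*2 = -12*10*2 = -120*2 = -240)
N/B(R(6)*(2 + 6), 100) = -240/(2 - 100*100) = -240/(2 - 10000) = -240/(-9998) = -240*(-1/9998) = 120/4999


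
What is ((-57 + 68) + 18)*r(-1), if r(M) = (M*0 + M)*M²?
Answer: -29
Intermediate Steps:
r(M) = M³ (r(M) = (0 + M)*M² = M*M² = M³)
((-57 + 68) + 18)*r(-1) = ((-57 + 68) + 18)*(-1)³ = (11 + 18)*(-1) = 29*(-1) = -29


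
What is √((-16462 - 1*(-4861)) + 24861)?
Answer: 2*√3315 ≈ 115.15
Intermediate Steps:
√((-16462 - 1*(-4861)) + 24861) = √((-16462 + 4861) + 24861) = √(-11601 + 24861) = √13260 = 2*√3315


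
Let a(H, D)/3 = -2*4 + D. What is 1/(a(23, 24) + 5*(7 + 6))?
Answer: 1/113 ≈ 0.0088496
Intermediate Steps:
a(H, D) = -24 + 3*D (a(H, D) = 3*(-2*4 + D) = 3*(-8 + D) = -24 + 3*D)
1/(a(23, 24) + 5*(7 + 6)) = 1/((-24 + 3*24) + 5*(7 + 6)) = 1/((-24 + 72) + 5*13) = 1/(48 + 65) = 1/113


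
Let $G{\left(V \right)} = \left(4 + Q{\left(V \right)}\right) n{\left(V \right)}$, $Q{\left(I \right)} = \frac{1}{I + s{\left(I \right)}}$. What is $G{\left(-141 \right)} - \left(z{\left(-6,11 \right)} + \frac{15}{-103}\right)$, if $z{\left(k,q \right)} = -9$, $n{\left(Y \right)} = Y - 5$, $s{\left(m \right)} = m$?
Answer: $- \frac{8341091}{14523} \approx -574.34$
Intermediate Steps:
$n{\left(Y \right)} = -5 + Y$ ($n{\left(Y \right)} = Y - 5 = -5 + Y$)
$Q{\left(I \right)} = \frac{1}{2 I}$ ($Q{\left(I \right)} = \frac{1}{I + I} = \frac{1}{2 I}$)
$G{\left(V \right)} = \left(-5 + V\right) \left(4 + \frac{1}{2 V}\right)$ ($G{\left(V \right)} = \left(4 + \frac{1}{2 V}\right) \left(-5 + V\right) = \left(-5 + V\right) \left(4 + \frac{1}{2 V}\right)$)
$G{\left(-141 \right)} - \left(z{\left(-6,11 \right)} + \frac{15}{-103}\right) = \frac{\left(1 + 8 \left(-141\right)\right) \left(-5 - 141\right)}{2 \left(-141\right)} - \left(-9 + \frac{15}{-103}\right) = \frac{1}{2} \left(- \frac{1}{141}\right) \left(1 - 1128\right) \left(-146\right) - \left(-9 + 15 \left(- \frac{1}{103}\right)\right) = \frac{1}{2} \left(- \frac{1}{141}\right) \left(-1127\right) \left(-146\right) - \left(-9 - \frac{15}{103}\right) = - \frac{82271}{141} - - \frac{942}{103} = - \frac{82271}{141} + \frac{942}{103} = - \frac{8341091}{14523}$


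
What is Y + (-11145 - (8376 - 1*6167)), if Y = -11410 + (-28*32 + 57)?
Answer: -25603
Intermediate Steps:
Y = -12249 (Y = -11410 + (-896 + 57) = -11410 - 839 = -12249)
Y + (-11145 - (8376 - 1*6167)) = -12249 + (-11145 - (8376 - 1*6167)) = -12249 + (-11145 - (8376 - 6167)) = -12249 + (-11145 - 1*2209) = -12249 + (-11145 - 2209) = -12249 - 13354 = -25603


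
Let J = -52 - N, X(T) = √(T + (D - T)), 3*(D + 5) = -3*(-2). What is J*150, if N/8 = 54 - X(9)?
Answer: -72600 + 1200*I*√3 ≈ -72600.0 + 2078.5*I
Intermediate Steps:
D = -3 (D = -5 + (-3*(-2))/3 = -5 + (⅓)*6 = -5 + 2 = -3)
X(T) = I*√3 (X(T) = √(T + (-3 - T)) = √(-3) = I*√3)
N = 432 - 8*I*√3 (N = 8*(54 - I*√3) = 432 - 8*I*√3 ≈ 432.0 - 13.856*I)
J = -484 + 8*I*√3 (J = -52 - (432 - 8*I*√3) = -52 + (-432 + 8*I*√3) = -484 + 8*I*√3 ≈ -484.0 + 13.856*I)
J*150 = (-484 + 8*I*√3)*150 = -72600 + 1200*I*√3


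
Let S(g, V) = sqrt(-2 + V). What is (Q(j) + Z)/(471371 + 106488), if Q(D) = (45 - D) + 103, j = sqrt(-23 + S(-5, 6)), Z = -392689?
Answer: -392541/577859 - I*sqrt(21)/577859 ≈ -0.6793 - 7.9303e-6*I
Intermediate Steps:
j = I*sqrt(21) (j = sqrt(-23 + sqrt(-2 + 6)) = sqrt(-23 + sqrt(4)) = sqrt(-23 + 2) = sqrt(-21) = I*sqrt(21) ≈ 4.5826*I)
Q(D) = 148 - D
(Q(j) + Z)/(471371 + 106488) = ((148 - I*sqrt(21)) - 392689)/(471371 + 106488) = ((148 - I*sqrt(21)) - 392689)/577859 = (-392541 - I*sqrt(21))*(1/577859) = -392541/577859 - I*sqrt(21)/577859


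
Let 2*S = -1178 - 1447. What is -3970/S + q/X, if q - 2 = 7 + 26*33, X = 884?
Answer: 109351/27300 ≈ 4.0055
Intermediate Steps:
S = -2625/2 (S = (-1178 - 1447)/2 = (1/2)*(-2625) = -2625/2 ≈ -1312.5)
q = 867 (q = 2 + (7 + 26*33) = 2 + (7 + 858) = 2 + 865 = 867)
-3970/S + q/X = -3970/(-2625/2) + 867/884 = -3970*(-2/2625) + 867*(1/884) = 1588/525 + 51/52 = 109351/27300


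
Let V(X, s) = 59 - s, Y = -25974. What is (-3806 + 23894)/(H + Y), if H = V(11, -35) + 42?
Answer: -10044/12919 ≈ -0.77746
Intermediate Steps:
H = 136 (H = (59 - 1*(-35)) + 42 = (59 + 35) + 42 = 94 + 42 = 136)
(-3806 + 23894)/(H + Y) = (-3806 + 23894)/(136 - 25974) = 20088/(-25838) = 20088*(-1/25838) = -10044/12919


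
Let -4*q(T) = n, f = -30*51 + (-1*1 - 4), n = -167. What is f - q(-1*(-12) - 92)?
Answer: -6307/4 ≈ -1576.8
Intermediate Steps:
f = -1535 (f = -1530 + (-1 - 4) = -1530 - 5 = -1535)
q(T) = 167/4 (q(T) = -¼*(-167) = 167/4)
f - q(-1*(-12) - 92) = -1535 - 1*167/4 = -1535 - 167/4 = -6307/4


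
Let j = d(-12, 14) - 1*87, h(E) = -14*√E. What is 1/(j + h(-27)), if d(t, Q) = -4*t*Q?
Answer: 65/38613 + 14*I*√3/115839 ≈ 0.0016834 + 0.00020933*I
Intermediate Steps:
d(t, Q) = -4*Q*t
j = 585 (j = -4*14*(-12) - 1*87 = 672 - 87 = 585)
1/(j + h(-27)) = 1/(585 - 42*I*√3)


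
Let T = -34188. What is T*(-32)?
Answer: 1094016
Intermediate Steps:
T*(-32) = -34188*(-32) = 1094016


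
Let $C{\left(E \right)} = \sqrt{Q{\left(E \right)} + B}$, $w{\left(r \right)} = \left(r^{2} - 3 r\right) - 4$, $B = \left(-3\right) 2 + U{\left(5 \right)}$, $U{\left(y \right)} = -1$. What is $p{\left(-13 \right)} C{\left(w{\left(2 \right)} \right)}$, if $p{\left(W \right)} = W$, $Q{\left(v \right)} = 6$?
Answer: $- 13 i \approx - 13.0 i$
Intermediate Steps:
$B = -7$ ($B = \left(-3\right) 2 - 1 = -6 - 1 = -7$)
$w{\left(r \right)} = -4 + r^{2} - 3 r$
$C{\left(E \right)} = i$ ($C{\left(E \right)} = \sqrt{6 - 7} = \sqrt{-1} = i$)
$p{\left(-13 \right)} C{\left(w{\left(2 \right)} \right)} = - 13 i$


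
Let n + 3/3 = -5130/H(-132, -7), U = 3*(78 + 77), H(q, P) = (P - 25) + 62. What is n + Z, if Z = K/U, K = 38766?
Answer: -13738/155 ≈ -88.632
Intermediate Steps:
H(q, P) = 37 + P (H(q, P) = (-25 + P) + 62 = 37 + P)
U = 465 (U = 3*155 = 465)
Z = 12922/155 (Z = 38766/465 = 38766*(1/465) = 12922/155 ≈ 83.368)
n = -172 (n = -1 - 5130/(37 - 7) = -1 - 5130/30 = -1 - 5130*1/30 = -1 - 171 = -172)
n + Z = -172 + 12922/155 = -13738/155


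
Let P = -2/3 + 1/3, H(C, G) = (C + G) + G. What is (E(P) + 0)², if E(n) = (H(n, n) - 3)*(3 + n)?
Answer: 1024/9 ≈ 113.78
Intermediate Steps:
H(C, G) = C + 2*G
P = -⅓ (P = -2*⅓ + 1*(⅓) = -⅔ + ⅓ = -⅓ ≈ -0.33333)
E(n) = (-3 + 3*n)*(3 + n) (E(n) = ((n + 2*n) - 3)*(3 + n) = (3*n - 3)*(3 + n) = (-3 + 3*n)*(3 + n))
(E(P) + 0)² = ((-9 + 3*(-⅓)² + 6*(-⅓)) + 0)² = ((-9 + 3*(⅑) - 2) + 0)² = ((-9 + ⅓ - 2) + 0)² = (-32/3 + 0)² = (-32/3)² = 1024/9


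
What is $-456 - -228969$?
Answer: $228513$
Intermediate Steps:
$-456 - -228969 = -456 + 228969 = 228513$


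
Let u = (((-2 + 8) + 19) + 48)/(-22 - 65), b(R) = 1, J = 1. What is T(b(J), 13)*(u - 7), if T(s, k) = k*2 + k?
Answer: -8866/29 ≈ -305.72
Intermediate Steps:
T(s, k) = 3*k (T(s, k) = 2*k + k = 3*k)
u = -73/87 (u = ((6 + 19) + 48)/(-87) = (25 + 48)*(-1/87) = 73*(-1/87) = -73/87 ≈ -0.83908)
T(b(J), 13)*(u - 7) = (3*13)*(-73/87 - 7) = 39*(-682/87) = -8866/29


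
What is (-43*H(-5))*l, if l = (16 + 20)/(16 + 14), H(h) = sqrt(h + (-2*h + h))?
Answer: 0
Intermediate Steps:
H(h) = 0 (H(h) = sqrt(h - h) = sqrt(0) = 0)
l = 6/5 (l = 36/30 = 36*(1/30) = 6/5 ≈ 1.2000)
(-43*H(-5))*l = -43*0*(6/5) = 0*(6/5) = 0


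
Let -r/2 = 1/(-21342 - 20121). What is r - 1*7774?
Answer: -322333360/41463 ≈ -7774.0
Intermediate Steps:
r = 2/41463 (r = -2/(-21342 - 20121) = -2/(-41463) = -2*(-1/41463) = 2/41463 ≈ 4.8236e-5)
r - 1*7774 = 2/41463 - 1*7774 = 2/41463 - 7774 = -322333360/41463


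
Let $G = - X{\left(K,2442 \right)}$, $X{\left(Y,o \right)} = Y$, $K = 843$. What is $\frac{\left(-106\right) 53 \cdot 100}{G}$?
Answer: $\frac{561800}{843} \approx 666.43$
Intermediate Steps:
$G = -843$ ($G = \left(-1\right) 843 = -843$)
$\frac{\left(-106\right) 53 \cdot 100}{G} = \frac{\left(-106\right) 53 \cdot 100}{-843} = \left(-5618\right) 100 \left(- \frac{1}{843}\right) = \left(-561800\right) \left(- \frac{1}{843}\right) = \frac{561800}{843}$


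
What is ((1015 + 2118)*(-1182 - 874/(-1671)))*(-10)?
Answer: 61853189840/1671 ≈ 3.7016e+7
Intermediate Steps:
((1015 + 2118)*(-1182 - 874/(-1671)))*(-10) = (3133*(-1182 - 874*(-1/1671)))*(-10) = (3133*(-1182 + 874/1671))*(-10) = (3133*(-1974248/1671))*(-10) = -6185318984/1671*(-10) = 61853189840/1671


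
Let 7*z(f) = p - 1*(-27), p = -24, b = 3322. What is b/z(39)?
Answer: 23254/3 ≈ 7751.3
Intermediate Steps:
z(f) = 3/7 (z(f) = (-24 - 1*(-27))/7 = (-24 + 27)/7 = (⅐)*3 = 3/7)
b/z(39) = 3322/(3/7) = 3322*(7/3) = 23254/3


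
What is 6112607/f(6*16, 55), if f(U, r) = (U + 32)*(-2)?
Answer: -6112607/256 ≈ -23877.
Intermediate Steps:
f(U, r) = -64 - 2*U (f(U, r) = (32 + U)*(-2) = -64 - 2*U)
6112607/f(6*16, 55) = 6112607/(-64 - 12*16) = 6112607/(-64 - 2*96) = 6112607/(-64 - 192) = 6112607/(-256) = 6112607*(-1/256) = -6112607/256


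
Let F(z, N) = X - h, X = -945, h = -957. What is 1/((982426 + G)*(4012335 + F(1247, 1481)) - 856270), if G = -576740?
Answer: 1/1627752148772 ≈ 6.1434e-13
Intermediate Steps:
F(z, N) = 12 (F(z, N) = -945 - 1*(-957) = -945 + 957 = 12)
1/((982426 + G)*(4012335 + F(1247, 1481)) - 856270) = 1/((982426 - 576740)*(4012335 + 12) - 856270) = 1/(405686*4012347 - 856270) = 1/(1627753005042 - 856270) = 1/1627752148772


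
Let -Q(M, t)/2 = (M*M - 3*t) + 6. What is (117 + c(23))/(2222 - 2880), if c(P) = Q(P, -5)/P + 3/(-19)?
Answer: -15080/143773 ≈ -0.10489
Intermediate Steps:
Q(M, t) = -12 - 2*M² + 6*t (Q(M, t) = -2*((M*M - 3*t) + 6) = -2*((M² - 3*t) + 6) = -2*(6 + M² - 3*t) = -12 - 2*M² + 6*t)
c(P) = -3/19 + (-42 - 2*P²)/P (c(P) = (-12 - 2*P² + 6*(-5))/P + 3/(-19) = (-12 - 2*P² - 30)/P + 3*(-1/19) = (-42 - 2*P²)/P - 3/19 = -3/19 + (-42 - 2*P²)/P)
(117 + c(23))/(2222 - 2880) = (117 + (-3/19 - 42/23 - 2*23))/(2222 - 2880) = (117 + (-3/19 - 42*1/23 - 46))/(-658) = (117 + (-3/19 - 42/23 - 46))*(-1/658) = (117 - 20969/437)*(-1/658) = (30160/437)*(-1/658) = -15080/143773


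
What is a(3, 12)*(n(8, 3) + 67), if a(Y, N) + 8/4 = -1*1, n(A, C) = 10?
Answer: -231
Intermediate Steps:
a(Y, N) = -3 (a(Y, N) = -2 - 1*1 = -2 - 1 = -3)
a(3, 12)*(n(8, 3) + 67) = -3*(10 + 67) = -3*77 = -231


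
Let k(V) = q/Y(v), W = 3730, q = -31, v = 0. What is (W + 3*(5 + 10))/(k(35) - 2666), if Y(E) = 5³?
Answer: -471875/333281 ≈ -1.4158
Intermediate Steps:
Y(E) = 125
k(V) = -31/125
(W + 3*(5 + 10))/(k(35) - 2666) = (3730 + 3*(5 + 10))/(-31/125 - 2666) = (3730 + 3*15)/(-333281/125) = (3730 + 45)*(-125/333281) = 3775*(-125/333281) = -471875/333281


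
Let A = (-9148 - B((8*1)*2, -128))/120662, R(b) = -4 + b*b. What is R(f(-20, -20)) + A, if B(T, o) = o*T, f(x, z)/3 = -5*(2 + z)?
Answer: 4397885026/60331 ≈ 72896.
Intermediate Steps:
f(x, z) = -30 - 15*z (f(x, z) = 3*(-5*(2 + z)) = 3*(-10 - 5*z) = -30 - 15*z)
B(T, o) = T*o
R(b) = -4 + b²
A = -3550/60331 (A = (-9148 - (8*1)*2*(-128))/120662 = (-9148 - 8*2*(-128))*(1/120662) = (-9148 - 16*(-128))*(1/120662) = (-9148 - 1*(-2048))*(1/120662) = (-9148 + 2048)*(1/120662) = -7100*1/120662 = -3550/60331 ≈ -0.058842)
R(f(-20, -20)) + A = (-4 + (-30 - 15*(-20))²) - 3550/60331 = (-4 + (-30 + 300)²) - 3550/60331 = (-4 + 270²) - 3550/60331 = (-4 + 72900) - 3550/60331 = 72896 - 3550/60331 = 4397885026/60331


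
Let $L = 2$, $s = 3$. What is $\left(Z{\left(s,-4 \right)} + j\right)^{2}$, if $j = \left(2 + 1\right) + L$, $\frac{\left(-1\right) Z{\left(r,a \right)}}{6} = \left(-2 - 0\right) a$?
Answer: $1849$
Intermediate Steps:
$Z{\left(r,a \right)} = 12 a$ ($Z{\left(r,a \right)} = - 6 \left(-2 - 0\right) a = - 6 \left(-2 + 0\right) a = - 6 \left(- 2 a\right) = 12 a$)
$j = 5$ ($j = \left(2 + 1\right) + 2 = 3 + 2 = 5$)
$\left(Z{\left(s,-4 \right)} + j\right)^{2} = \left(12 \left(-4\right) + 5\right)^{2} = \left(-48 + 5\right)^{2} = \left(-43\right)^{2} = 1849$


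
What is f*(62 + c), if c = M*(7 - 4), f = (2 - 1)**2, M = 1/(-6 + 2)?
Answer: 245/4 ≈ 61.250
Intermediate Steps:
M = -1/4 (M = 1/(-4) = -1/4 ≈ -0.25000)
f = 1 (f = 1**2 = 1)
c = -3/4 (c = -(7 - 4)/4 = -1/4*3 = -3/4 ≈ -0.75000)
f*(62 + c) = 1*(62 - 3/4) = 1*(245/4) = 245/4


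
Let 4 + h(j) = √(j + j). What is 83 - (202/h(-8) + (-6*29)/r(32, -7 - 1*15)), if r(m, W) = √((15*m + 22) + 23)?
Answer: 433/4 + 58*√21/35 + 101*I/4 ≈ 115.84 + 25.25*I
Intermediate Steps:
h(j) = -4 + √2*√j (h(j) = -4 + √(j + j) = -4 + √(2*j) = -4 + √2*√j)
r(m, W) = √(45 + 15*m) (r(m, W) = √((22 + 15*m) + 23) = √(45 + 15*m))
83 - (202/h(-8) + (-6*29)/r(32, -7 - 1*15)) = 83 - (202/(-4 + √2*√(-8)) + (-6*29)/(√(45 + 15*32))) = 83 - (202/(-4 + √2*(2*I*√2)) - 174/√(45 + 480)) = 83 - (202/(-4 + 4*I) - 174*√21/105) = 83 - (202*((-4 - 4*I)/32) - 174*√21/105) = 83 - (101*(-4 - 4*I)/16 - 58*√21/35) = 83 - (-58*√21/35 + 101*(-4 - 4*I)/16) = 83 + (-101*(-4 - 4*I)/16 + 58*√21/35) = 83 - 101*(-4 - 4*I)/16 + 58*√21/35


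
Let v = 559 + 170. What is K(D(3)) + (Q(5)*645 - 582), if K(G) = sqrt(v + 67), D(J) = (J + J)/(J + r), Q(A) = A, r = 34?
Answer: 2643 + 2*sqrt(199) ≈ 2671.2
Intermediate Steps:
D(J) = 2*J/(34 + J) (D(J) = (J + J)/(J + 34) = (2*J)/(34 + J) = 2*J/(34 + J))
v = 729
K(G) = 2*sqrt(199) (K(G) = sqrt(729 + 67) = sqrt(796) = 2*sqrt(199))
K(D(3)) + (Q(5)*645 - 582) = 2*sqrt(199) + (5*645 - 582) = 2*sqrt(199) + (3225 - 582) = 2*sqrt(199) + 2643 = 2643 + 2*sqrt(199)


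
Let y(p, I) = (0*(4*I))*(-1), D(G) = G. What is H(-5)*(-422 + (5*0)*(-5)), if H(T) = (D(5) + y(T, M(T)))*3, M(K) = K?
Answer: -6330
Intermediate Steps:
y(p, I) = 0 (y(p, I) = 0*(-1) = 0)
H(T) = 15 (H(T) = (5 + 0)*3 = 5*3 = 15)
H(-5)*(-422 + (5*0)*(-5)) = 15*(-422 + (5*0)*(-5)) = 15*(-422 + 0*(-5)) = 15*(-422 + 0) = 15*(-422) = -6330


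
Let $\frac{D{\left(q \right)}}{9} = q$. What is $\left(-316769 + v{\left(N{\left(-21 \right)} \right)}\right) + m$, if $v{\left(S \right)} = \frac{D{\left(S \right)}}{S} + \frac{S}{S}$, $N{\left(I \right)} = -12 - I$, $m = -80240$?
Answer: $-396999$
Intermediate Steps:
$D{\left(q \right)} = 9 q$
$v{\left(S \right)} = 10$ ($v{\left(S \right)} = \frac{9 S}{S} + \frac{S}{S} = 9 + 1 = 10$)
$\left(-316769 + v{\left(N{\left(-21 \right)} \right)}\right) + m = \left(-316769 + 10\right) - 80240 = -316759 - 80240 = -396999$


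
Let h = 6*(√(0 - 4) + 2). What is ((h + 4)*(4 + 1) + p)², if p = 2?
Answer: 3124 + 9840*I ≈ 3124.0 + 9840.0*I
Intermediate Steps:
h = 12 + 12*I (h = 6*(√(-4) + 2) = 6*(2*I + 2) = 6*(2 + 2*I) = 12 + 12*I ≈ 12.0 + 12.0*I)
((h + 4)*(4 + 1) + p)² = (((12 + 12*I) + 4)*(4 + 1) + 2)² = ((16 + 12*I)*5 + 2)² = ((80 + 60*I) + 2)² = (82 + 60*I)²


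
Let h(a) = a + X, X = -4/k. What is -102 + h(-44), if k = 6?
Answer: -440/3 ≈ -146.67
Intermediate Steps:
X = -2/3 (X = -4/6 = -4*1/6 = -2/3 ≈ -0.66667)
h(a) = -2/3 + a (h(a) = a - 2/3 = -2/3 + a)
-102 + h(-44) = -102 + (-2/3 - 44) = -102 - 134/3 = -440/3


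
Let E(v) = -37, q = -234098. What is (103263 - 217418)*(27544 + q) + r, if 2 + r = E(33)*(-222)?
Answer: 23579180082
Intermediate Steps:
r = 8212 (r = -2 - 37*(-222) = -2 + 8214 = 8212)
(103263 - 217418)*(27544 + q) + r = (103263 - 217418)*(27544 - 234098) + 8212 = -114155*(-206554) + 8212 = 23579171870 + 8212 = 23579180082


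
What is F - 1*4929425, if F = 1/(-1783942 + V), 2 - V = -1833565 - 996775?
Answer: -5158150319999/1046400 ≈ -4.9294e+6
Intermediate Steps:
V = 2830342 (V = 2 - (-1833565 - 996775) = 2 - 1*(-2830340) = 2 + 2830340 = 2830342)
F = 1/1046400 (F = 1/(-1783942 + 2830342) = 1/1046400 ≈ 9.5566e-7)
F - 1*4929425 = 1/1046400 - 1*4929425 = 1/1046400 - 4929425 = -5158150319999/1046400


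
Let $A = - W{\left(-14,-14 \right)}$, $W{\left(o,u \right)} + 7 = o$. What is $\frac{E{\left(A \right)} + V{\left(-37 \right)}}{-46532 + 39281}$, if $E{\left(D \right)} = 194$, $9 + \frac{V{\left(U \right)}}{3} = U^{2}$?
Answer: $- \frac{4274}{7251} \approx -0.58944$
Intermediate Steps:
$W{\left(o,u \right)} = -7 + o$
$V{\left(U \right)} = -27 + 3 U^{2}$
$A = 21$ ($A = - (-7 - 14) = \left(-1\right) \left(-21\right) = 21$)
$\frac{E{\left(A \right)} + V{\left(-37 \right)}}{-46532 + 39281} = \frac{194 - \left(27 - 3 \left(-37\right)^{2}\right)}{-46532 + 39281} = \frac{194 + \left(-27 + 3 \cdot 1369\right)}{-7251} = \left(194 + \left(-27 + 4107\right)\right) \left(- \frac{1}{7251}\right) = \left(194 + 4080\right) \left(- \frac{1}{7251}\right) = 4274 \left(- \frac{1}{7251}\right) = - \frac{4274}{7251}$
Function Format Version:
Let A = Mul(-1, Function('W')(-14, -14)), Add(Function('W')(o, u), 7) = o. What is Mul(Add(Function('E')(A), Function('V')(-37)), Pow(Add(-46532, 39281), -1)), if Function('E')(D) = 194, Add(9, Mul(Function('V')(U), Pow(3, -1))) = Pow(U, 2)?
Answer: Rational(-4274, 7251) ≈ -0.58944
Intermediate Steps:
Function('W')(o, u) = Add(-7, o)
Function('V')(U) = Add(-27, Mul(3, Pow(U, 2)))
A = 21 (A = Mul(-1, Add(-7, -14)) = Mul(-1, -21) = 21)
Mul(Add(Function('E')(A), Function('V')(-37)), Pow(Add(-46532, 39281), -1)) = Mul(Add(194, Add(-27, Mul(3, Pow(-37, 2)))), Pow(Add(-46532, 39281), -1)) = Mul(Add(194, Add(-27, Mul(3, 1369))), Pow(-7251, -1)) = Mul(Add(194, Add(-27, 4107)), Rational(-1, 7251)) = Mul(Add(194, 4080), Rational(-1, 7251)) = Mul(4274, Rational(-1, 7251)) = Rational(-4274, 7251)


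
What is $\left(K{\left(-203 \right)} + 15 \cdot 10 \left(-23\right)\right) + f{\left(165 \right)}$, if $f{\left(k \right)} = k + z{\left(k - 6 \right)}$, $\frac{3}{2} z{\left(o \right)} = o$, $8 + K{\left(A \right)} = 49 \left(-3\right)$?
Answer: $-3334$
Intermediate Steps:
$K{\left(A \right)} = -155$ ($K{\left(A \right)} = -8 + 49 \left(-3\right) = -8 - 147 = -155$)
$z{\left(o \right)} = \frac{2 o}{3}$
$f{\left(k \right)} = -4 + \frac{5 k}{3}$ ($f{\left(k \right)} = k + \frac{2 \left(k - 6\right)}{3} = k + \frac{2 \left(-6 + k\right)}{3} = k + \left(-4 + \frac{2 k}{3}\right) = -4 + \frac{5 k}{3}$)
$\left(K{\left(-203 \right)} + 15 \cdot 10 \left(-23\right)\right) + f{\left(165 \right)} = \left(-155 + 15 \cdot 10 \left(-23\right)\right) + \left(-4 + \frac{5}{3} \cdot 165\right) = \left(-155 + 150 \left(-23\right)\right) + \left(-4 + 275\right) = \left(-155 - 3450\right) + 271 = -3605 + 271 = -3334$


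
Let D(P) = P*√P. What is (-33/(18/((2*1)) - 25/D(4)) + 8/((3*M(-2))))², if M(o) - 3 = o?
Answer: 173056/19881 ≈ 8.7046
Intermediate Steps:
D(P) = P^(3/2)
M(o) = 3 + o
(-33/(18/((2*1)) - 25/D(4)) + 8/((3*M(-2))))² = (-33/(18/((2*1)) - 25/(4^(3/2))) + 8/((3*(3 - 2))))² = (-33/(18/2 - 25/8) + 8/((3*1)))² = (-33/(18*(½) - 25*⅛) + 8/3)² = (-33/(9 - 25/8) + 8*(⅓))² = (-33/47/8 + 8/3)² = (-33*8/47 + 8/3)² = (-264/47 + 8/3)² = (-416/141)² = 173056/19881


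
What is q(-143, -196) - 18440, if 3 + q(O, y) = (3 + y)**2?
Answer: 18806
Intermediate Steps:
q(O, y) = -3 + (3 + y)**2
q(-143, -196) - 18440 = (-3 + (3 - 196)**2) - 18440 = (-3 + (-193)**2) - 18440 = (-3 + 37249) - 18440 = 37246 - 18440 = 18806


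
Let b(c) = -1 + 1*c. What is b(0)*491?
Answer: -491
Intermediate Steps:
b(c) = -1 + c
b(0)*491 = (-1 + 0)*491 = -1*491 = -491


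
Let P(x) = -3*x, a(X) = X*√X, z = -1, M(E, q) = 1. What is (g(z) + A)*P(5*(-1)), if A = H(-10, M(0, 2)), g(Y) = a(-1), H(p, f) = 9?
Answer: 135 - 15*I ≈ 135.0 - 15.0*I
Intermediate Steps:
a(X) = X^(3/2)
g(Y) = -I (g(Y) = (-1)^(3/2) = -I)
A = 9
(g(z) + A)*P(5*(-1)) = (-I + 9)*(-15*(-1)) = (9 - I)*(-3*(-5)) = (9 - I)*15 = 135 - 15*I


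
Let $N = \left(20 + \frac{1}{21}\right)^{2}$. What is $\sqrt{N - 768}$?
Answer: $\frac{i \sqrt{161447}}{21} \approx 19.134 i$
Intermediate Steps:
$N = \frac{177241}{441}$ ($N = \left(20 + \frac{1}{21}\right)^{2} = \left(\frac{421}{21}\right)^{2} = \frac{177241}{441} \approx 401.91$)
$\sqrt{N - 768} = \sqrt{\frac{177241}{441} - 768} = \sqrt{- \frac{161447}{441}} = \frac{i \sqrt{161447}}{21}$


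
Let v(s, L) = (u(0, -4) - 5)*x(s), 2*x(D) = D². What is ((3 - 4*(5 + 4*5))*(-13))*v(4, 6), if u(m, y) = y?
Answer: -90792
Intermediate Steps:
x(D) = D²/2
v(s, L) = -9*s²/2 (v(s, L) = (-4 - 5)*(s²/2) = -9*s²/2)
((3 - 4*(5 + 4*5))*(-13))*v(4, 6) = ((3 - 4*(5 + 4*5))*(-13))*(-9/2*4²) = ((3 - 4*(5 + 20))*(-13))*(-9/2*16) = ((3 - 4*25)*(-13))*(-72) = ((3 - 100)*(-13))*(-72) = -97*(-13)*(-72) = 1261*(-72) = -90792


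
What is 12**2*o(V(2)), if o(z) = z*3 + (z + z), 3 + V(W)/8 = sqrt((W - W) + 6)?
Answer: -17280 + 5760*sqrt(6) ≈ -3170.9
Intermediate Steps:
V(W) = -24 + 8*sqrt(6) (V(W) = -24 + 8*sqrt((W - W) + 6) = -24 + 8*sqrt(0 + 6) = -24 + 8*sqrt(6))
o(z) = 5*z (o(z) = 3*z + 2*z = 5*z)
12**2*o(V(2)) = 12**2*(5*(-24 + 8*sqrt(6))) = 144*(-120 + 40*sqrt(6)) = -17280 + 5760*sqrt(6)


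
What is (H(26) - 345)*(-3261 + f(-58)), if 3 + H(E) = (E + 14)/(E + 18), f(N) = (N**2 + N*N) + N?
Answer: -13015562/11 ≈ -1.1832e+6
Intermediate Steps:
f(N) = N + 2*N**2 (f(N) = (N**2 + N**2) + N = 2*N**2 + N = N + 2*N**2)
H(E) = -3 + (14 + E)/(18 + E) (H(E) = -3 + (E + 14)/(E + 18) = -3 + (14 + E)/(18 + E))
(H(26) - 345)*(-3261 + f(-58)) = (2*(-20 - 1*26)/(18 + 26) - 345)*(-3261 - 58*(1 + 2*(-58))) = (2*(-20 - 26)/44 - 345)*(-3261 - 58*(1 - 116)) = (2*(1/44)*(-46) - 345)*(-3261 - 58*(-115)) = (-23/11 - 345)*(-3261 + 6670) = -3818/11*3409 = -13015562/11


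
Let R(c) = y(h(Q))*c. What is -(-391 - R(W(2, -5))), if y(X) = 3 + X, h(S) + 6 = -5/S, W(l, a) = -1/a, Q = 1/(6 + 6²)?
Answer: 1742/5 ≈ 348.40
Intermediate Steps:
Q = 1/42 (Q = 1/(6 + 36) = 1/42 ≈ 0.023810)
h(S) = -6 - 5/S
R(c) = -213*c (R(c) = (3 + (-6 - 5/1/42))*c = (3 + (-6 - 5*42))*c = (3 + (-6 - 210))*c = (3 - 216)*c = -213*c)
-(-391 - R(W(2, -5))) = -(-391 - (-213)*(-1/(-5))) = -(-391 - (-213)*(-1*(-⅕))) = -(-391 - (-213)/5) = -(-391 - 1*(-213/5)) = -(-391 + 213/5) = -1*(-1742/5) = 1742/5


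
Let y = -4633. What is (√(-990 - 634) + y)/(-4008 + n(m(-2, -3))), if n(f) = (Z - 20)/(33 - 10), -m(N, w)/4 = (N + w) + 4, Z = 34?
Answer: 106559/92170 - 23*I*√406/46085 ≈ 1.1561 - 0.010056*I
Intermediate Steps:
m(N, w) = -16 - 4*N - 4*w (m(N, w) = -4*((N + w) + 4) = -4*(4 + N + w) = -16 - 4*N - 4*w)
n(f) = 14/23 (n(f) = (34 - 20)/(33 - 10) = 14/23)
(√(-990 - 634) + y)/(-4008 + n(m(-2, -3))) = (√(-990 - 634) - 4633)/(-4008 + 14/23) = (√(-1624) - 4633)/(-92170/23) = (2*I*√406 - 4633)*(-23/92170) = (-4633 + 2*I*√406)*(-23/92170) = 106559/92170 - 23*I*√406/46085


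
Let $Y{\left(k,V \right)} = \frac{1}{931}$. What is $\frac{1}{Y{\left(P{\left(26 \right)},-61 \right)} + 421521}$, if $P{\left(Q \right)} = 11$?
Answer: $\frac{931}{392436052} \approx 2.3724 \cdot 10^{-6}$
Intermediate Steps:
$Y{\left(k,V \right)} = \frac{1}{931}$
$\frac{1}{Y{\left(P{\left(26 \right)},-61 \right)} + 421521} = \frac{1}{\frac{1}{931} + 421521} = \frac{1}{\frac{392436052}{931}} = \frac{931}{392436052}$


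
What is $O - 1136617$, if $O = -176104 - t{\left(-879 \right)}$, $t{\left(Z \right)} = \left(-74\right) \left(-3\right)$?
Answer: $-1312943$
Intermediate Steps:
$t{\left(Z \right)} = 222$
$O = -176326$ ($O = -176104 - 222 = -176326$)
$O - 1136617 = -176326 - 1136617 = -1312943$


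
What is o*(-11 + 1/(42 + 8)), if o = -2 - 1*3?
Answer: 549/10 ≈ 54.900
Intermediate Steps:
o = -5 (o = -2 - 3 = -5)
o*(-11 + 1/(42 + 8)) = -5*(-11 + 1/(42 + 8)) = -5*(-11 + 1/50) = -5*(-549/50) = 549/10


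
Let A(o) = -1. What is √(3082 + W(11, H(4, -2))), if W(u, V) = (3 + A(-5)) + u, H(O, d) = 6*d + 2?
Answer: √3095 ≈ 55.633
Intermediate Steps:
H(O, d) = 2 + 6*d
W(u, V) = 2 + u (W(u, V) = (3 - 1) + u = 2 + u)
√(3082 + W(11, H(4, -2))) = √(3082 + (2 + 11)) = √(3082 + 13) = √3095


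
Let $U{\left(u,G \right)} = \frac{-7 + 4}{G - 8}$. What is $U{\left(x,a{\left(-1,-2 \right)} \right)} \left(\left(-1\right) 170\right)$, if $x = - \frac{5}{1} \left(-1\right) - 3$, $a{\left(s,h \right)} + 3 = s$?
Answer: $- \frac{85}{2} \approx -42.5$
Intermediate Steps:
$a{\left(s,h \right)} = -3 + s$
$x = 2$ ($x = \left(-5\right) 1 \left(-1\right) - 3 = \left(-5\right) \left(-1\right) - 3 = 5 - 3 = 2$)
$U{\left(u,G \right)} = - \frac{3}{-8 + G}$
$U{\left(x,a{\left(-1,-2 \right)} \right)} \left(\left(-1\right) 170\right) = - \frac{3}{-8 - 4} \left(\left(-1\right) 170\right) = - \frac{3}{-8 - 4} \left(-170\right) = - \frac{3}{-12} \left(-170\right) = \left(-3\right) \left(- \frac{1}{12}\right) \left(-170\right) = \frac{1}{4} \left(-170\right) = - \frac{85}{2}$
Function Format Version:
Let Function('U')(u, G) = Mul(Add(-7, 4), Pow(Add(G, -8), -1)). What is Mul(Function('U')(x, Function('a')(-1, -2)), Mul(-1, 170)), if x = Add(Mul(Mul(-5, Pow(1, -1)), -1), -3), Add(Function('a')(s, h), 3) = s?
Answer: Rational(-85, 2) ≈ -42.500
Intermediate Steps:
Function('a')(s, h) = Add(-3, s)
x = 2 (x = Add(Mul(Mul(-5, 1), -1), -3) = Add(Mul(-5, -1), -3) = Add(5, -3) = 2)
Function('U')(u, G) = Mul(-3, Pow(Add(-8, G), -1))
Mul(Function('U')(x, Function('a')(-1, -2)), Mul(-1, 170)) = Mul(Mul(-3, Pow(Add(-8, Add(-3, -1)), -1)), Mul(-1, 170)) = Mul(Mul(-3, Pow(Add(-8, -4), -1)), -170) = Mul(Mul(-3, Pow(-12, -1)), -170) = Mul(Mul(-3, Rational(-1, 12)), -170) = Mul(Rational(1, 4), -170) = Rational(-85, 2)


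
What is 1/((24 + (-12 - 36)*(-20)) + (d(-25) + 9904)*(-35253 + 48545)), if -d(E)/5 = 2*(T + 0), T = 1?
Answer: 1/131512032 ≈ 7.6039e-9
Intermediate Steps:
d(E) = -10 (d(E) = -10*(1 + 0) = -10)
1/((24 + (-12 - 36)*(-20)) + (d(-25) + 9904)*(-35253 + 48545)) = 1/((24 + (-12 - 36)*(-20)) + (-10 + 9904)*(-35253 + 48545)) = 1/((24 - 48*(-20)) + 9894*13292) = 1/((24 + 960) + 131511048) = 1/(984 + 131511048) = 1/131512032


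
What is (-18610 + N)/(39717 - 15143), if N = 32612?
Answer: 7001/12287 ≈ 0.56979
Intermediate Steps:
(-18610 + N)/(39717 - 15143) = (-18610 + 32612)/(39717 - 15143) = 14002/24574 = 14002*(1/24574) = 7001/12287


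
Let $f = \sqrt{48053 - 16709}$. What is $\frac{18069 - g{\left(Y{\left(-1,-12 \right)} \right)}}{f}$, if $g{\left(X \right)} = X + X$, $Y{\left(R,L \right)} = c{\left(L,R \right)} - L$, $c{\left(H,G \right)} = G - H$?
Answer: $\frac{18023 \sqrt{1959}}{7836} \approx 101.8$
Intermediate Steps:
$f = 4 \sqrt{1959}$ ($f = \sqrt{31344} = 4 \sqrt{1959} \approx 177.04$)
$Y{\left(R,L \right)} = R - 2 L$ ($Y{\left(R,L \right)} = \left(R - L\right) - L = R - 2 L$)
$g{\left(X \right)} = 2 X$
$\frac{18069 - g{\left(Y{\left(-1,-12 \right)} \right)}}{f} = \frac{18069 - 2 \left(-1 - -24\right)}{4 \sqrt{1959}} = \left(18069 - 2 \left(-1 + 24\right)\right) \frac{\sqrt{1959}}{7836} = \left(18069 - 2 \cdot 23\right) \frac{\sqrt{1959}}{7836} = \left(18069 - 46\right) \frac{\sqrt{1959}}{7836} = 18023 \frac{\sqrt{1959}}{7836} = \frac{18023 \sqrt{1959}}{7836}$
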